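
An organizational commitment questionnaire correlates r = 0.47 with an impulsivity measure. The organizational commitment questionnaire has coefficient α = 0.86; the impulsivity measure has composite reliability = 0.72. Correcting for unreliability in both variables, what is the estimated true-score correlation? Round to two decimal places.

0.60

r_true = r_obs / √(r_xx · r_yy) = 0.47 / √(0.86 × 0.72) = 0.47 / √0.6192 = 0.47 / 0.7869 ≈ 0.60.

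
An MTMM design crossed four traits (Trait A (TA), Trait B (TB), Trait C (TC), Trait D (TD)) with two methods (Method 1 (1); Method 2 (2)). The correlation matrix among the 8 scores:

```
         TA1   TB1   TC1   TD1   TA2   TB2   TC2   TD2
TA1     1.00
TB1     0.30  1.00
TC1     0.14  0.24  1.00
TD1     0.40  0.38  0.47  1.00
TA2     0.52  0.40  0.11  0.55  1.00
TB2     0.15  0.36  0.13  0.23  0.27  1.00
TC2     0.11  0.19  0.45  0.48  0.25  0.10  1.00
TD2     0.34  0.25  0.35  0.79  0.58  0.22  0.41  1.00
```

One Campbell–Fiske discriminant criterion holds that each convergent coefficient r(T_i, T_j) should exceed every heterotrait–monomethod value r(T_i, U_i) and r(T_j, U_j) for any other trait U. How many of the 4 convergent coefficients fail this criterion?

Each convergent coefficient versus the relevant comparison correlations:
TA (methods 1·2): 0.52 vs {0.30, 0.27, 0.14, 0.25, 0.40, 0.58} → fail.
TB (methods 1·2): 0.36 vs {0.30, 0.27, 0.24, 0.10, 0.38, 0.22} → fail.
TC (methods 1·2): 0.45 vs {0.14, 0.25, 0.24, 0.10, 0.47, 0.41} → fail.
TD (methods 1·2): 0.79 vs {0.40, 0.58, 0.38, 0.22, 0.47, 0.41} → pass.
3 of 4 fail.

3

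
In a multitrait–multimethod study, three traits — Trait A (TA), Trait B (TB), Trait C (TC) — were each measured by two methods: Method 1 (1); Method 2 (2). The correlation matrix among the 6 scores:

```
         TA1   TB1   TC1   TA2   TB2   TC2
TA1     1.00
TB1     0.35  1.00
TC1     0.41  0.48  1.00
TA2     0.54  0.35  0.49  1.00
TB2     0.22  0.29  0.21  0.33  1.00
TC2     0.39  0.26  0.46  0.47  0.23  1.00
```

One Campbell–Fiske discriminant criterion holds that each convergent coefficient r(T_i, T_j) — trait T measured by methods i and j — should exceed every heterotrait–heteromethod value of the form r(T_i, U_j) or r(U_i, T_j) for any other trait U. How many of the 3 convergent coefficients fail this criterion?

Checking each validity diagonal entry against its comparison values:
TA (methods 1·2): 0.54 vs {0.22, 0.35, 0.39, 0.49} → pass.
TB (methods 1·2): 0.29 vs {0.35, 0.22, 0.26, 0.21} → fail.
TC (methods 1·2): 0.46 vs {0.49, 0.39, 0.21, 0.26} → fail.
2 of 3 fail.

2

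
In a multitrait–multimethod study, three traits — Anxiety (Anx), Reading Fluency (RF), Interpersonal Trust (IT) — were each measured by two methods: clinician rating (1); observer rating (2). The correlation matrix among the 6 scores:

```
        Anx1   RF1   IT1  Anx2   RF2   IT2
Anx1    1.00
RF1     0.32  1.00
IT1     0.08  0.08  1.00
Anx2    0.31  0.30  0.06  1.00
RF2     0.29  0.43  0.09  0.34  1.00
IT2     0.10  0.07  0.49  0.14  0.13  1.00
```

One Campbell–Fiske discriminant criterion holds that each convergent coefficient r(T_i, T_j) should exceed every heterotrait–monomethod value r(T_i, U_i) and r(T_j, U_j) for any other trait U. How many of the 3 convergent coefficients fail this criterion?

Checking each validity diagonal entry against its comparison values:
Anx (methods 1·2): 0.31 vs {0.32, 0.34, 0.08, 0.14} → fail.
RF (methods 1·2): 0.43 vs {0.32, 0.34, 0.08, 0.13} → pass.
IT (methods 1·2): 0.49 vs {0.08, 0.14, 0.08, 0.13} → pass.
1 of 3 fail.

1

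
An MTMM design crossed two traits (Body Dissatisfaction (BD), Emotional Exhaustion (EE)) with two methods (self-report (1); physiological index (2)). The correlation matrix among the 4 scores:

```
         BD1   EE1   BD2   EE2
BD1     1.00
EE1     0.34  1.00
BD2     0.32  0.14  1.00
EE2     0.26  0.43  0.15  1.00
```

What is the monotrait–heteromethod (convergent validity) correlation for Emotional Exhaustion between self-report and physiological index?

0.43

Same trait (EE), different methods: r(EE1, EE2) = 0.43.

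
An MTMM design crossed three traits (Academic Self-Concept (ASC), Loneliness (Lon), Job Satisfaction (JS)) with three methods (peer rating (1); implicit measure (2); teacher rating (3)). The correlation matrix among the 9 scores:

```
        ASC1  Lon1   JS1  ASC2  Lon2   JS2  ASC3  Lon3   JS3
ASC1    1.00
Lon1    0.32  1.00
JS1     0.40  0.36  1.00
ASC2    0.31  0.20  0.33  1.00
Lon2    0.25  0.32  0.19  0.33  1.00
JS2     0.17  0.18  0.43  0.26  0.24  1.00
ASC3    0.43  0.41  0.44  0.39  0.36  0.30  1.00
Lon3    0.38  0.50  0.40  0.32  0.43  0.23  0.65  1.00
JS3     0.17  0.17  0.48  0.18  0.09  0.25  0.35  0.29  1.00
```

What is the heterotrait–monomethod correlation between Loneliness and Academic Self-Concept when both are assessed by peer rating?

0.32

Different traits, same method: r(Lon1, ASC1) = 0.32.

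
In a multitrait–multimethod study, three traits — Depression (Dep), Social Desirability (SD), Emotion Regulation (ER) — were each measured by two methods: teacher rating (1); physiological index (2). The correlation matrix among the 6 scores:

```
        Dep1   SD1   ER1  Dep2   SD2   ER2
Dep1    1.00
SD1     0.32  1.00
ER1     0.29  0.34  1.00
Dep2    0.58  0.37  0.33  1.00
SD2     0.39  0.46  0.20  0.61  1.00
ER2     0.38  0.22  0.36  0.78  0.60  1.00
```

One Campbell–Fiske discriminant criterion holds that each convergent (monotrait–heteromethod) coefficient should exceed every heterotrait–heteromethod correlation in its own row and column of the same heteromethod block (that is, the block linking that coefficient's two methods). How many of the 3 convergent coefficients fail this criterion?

1

Checking each validity diagonal entry against its comparison values:
Dep (methods 1·2): 0.58 vs {0.39, 0.37, 0.38, 0.33} → pass.
SD (methods 1·2): 0.46 vs {0.37, 0.39, 0.22, 0.20} → pass.
ER (methods 1·2): 0.36 vs {0.33, 0.38, 0.20, 0.22} → fail.
1 of 3 fail.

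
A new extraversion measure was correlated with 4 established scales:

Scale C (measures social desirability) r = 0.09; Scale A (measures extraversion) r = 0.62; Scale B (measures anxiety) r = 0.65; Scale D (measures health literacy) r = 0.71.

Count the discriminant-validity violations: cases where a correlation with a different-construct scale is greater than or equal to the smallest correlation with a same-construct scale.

Convergent (same construct = extraversion): Scale A.
Smallest convergent = 0.62. Discriminant values: 0.09, 0.65, 0.71; count ≥ 0.62 → 2.

2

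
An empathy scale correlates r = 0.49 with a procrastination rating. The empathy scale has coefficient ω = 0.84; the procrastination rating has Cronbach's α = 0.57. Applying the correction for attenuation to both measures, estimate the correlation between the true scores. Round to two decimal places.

0.71

r_true = r_obs / √(r_xx · r_yy) = 0.49 / √(0.84 × 0.57) = 0.49 / √0.4788 = 0.49 / 0.6920 ≈ 0.71.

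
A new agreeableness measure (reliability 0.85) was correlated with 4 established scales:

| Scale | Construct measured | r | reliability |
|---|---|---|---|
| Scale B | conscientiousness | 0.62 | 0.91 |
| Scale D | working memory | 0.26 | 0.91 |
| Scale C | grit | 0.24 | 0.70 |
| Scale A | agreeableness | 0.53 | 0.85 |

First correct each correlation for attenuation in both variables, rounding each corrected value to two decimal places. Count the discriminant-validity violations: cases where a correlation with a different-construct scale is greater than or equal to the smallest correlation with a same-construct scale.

Disattenuated r (r / √(r_scale · r_new)):
  Scale B (disc): 0.62 / √(0.91·0.85) = 0.70
  Scale D (disc): 0.26 / √(0.91·0.85) = 0.30
  Scale C (disc): 0.24 / √(0.70·0.85) = 0.31
  Scale A (conv): 0.53 / √(0.85·0.85) = 0.62
Smallest convergent = 0.62. Discriminant values: 0.70, 0.30, 0.31; count ≥ 0.62 → 1.

1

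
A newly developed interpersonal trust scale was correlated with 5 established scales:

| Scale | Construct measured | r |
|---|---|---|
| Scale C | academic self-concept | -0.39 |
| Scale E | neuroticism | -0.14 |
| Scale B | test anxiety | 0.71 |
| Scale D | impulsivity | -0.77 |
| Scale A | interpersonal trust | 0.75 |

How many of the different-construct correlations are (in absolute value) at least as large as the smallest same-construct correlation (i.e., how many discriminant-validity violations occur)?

Convergent (same construct = interpersonal trust): Scale A.
Smallest convergent = 0.75. Discriminant |r|: 0.39, 0.14, 0.71, 0.77; count ≥ 0.75 → 1.

1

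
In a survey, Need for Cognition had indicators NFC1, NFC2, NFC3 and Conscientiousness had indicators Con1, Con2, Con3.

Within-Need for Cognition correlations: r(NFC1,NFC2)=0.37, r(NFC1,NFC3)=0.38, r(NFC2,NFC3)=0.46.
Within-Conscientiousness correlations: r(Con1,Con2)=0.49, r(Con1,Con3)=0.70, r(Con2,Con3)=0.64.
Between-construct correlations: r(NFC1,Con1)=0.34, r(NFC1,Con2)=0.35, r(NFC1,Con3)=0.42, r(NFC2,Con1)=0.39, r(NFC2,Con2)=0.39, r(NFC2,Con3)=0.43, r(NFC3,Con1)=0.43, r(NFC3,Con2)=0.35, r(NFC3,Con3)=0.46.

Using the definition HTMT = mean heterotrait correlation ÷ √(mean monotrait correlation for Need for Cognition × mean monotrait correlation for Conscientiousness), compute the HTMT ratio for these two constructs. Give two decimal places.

Between-construct mean = 3.56/9 = 0.3956.
Mean within-NFC = 1.21/3 = 0.4033; mean within-Con = 1.83/3 = 0.6100.
Geometric mean = √(0.4033 × 0.6100) = 0.4960.
HTMT = 0.3956 / 0.4960 = 0.80.

0.80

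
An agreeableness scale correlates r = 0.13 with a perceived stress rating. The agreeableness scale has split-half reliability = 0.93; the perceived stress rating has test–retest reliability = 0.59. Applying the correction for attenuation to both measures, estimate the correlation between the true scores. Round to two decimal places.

0.18

r_true = r_obs / √(r_xx · r_yy) = 0.13 / √(0.93 × 0.59) = 0.13 / √0.5487 = 0.13 / 0.7407 ≈ 0.18.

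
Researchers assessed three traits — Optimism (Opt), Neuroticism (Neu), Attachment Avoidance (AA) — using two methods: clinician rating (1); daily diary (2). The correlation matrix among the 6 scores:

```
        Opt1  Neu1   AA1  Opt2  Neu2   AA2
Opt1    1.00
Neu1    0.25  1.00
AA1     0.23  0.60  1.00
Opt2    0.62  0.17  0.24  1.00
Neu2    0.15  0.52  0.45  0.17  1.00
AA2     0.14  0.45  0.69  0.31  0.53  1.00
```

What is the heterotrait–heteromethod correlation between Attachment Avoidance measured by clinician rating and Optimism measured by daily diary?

Different traits and methods: r(AA1, Opt2) = 0.24.

0.24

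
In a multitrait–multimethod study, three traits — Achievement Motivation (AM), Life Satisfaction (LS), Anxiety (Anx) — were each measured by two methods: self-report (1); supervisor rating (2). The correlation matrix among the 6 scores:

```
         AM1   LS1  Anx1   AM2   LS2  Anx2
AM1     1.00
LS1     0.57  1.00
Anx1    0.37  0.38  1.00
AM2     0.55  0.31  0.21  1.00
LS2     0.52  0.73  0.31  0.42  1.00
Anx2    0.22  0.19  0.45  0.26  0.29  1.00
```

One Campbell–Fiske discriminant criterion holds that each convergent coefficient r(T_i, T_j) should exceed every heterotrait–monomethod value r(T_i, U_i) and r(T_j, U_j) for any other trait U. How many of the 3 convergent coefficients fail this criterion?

1

Each convergent coefficient versus the relevant comparison correlations:
AM (methods 1·2): 0.55 vs {0.57, 0.42, 0.37, 0.26} → fail.
LS (methods 1·2): 0.73 vs {0.57, 0.42, 0.38, 0.29} → pass.
Anx (methods 1·2): 0.45 vs {0.37, 0.26, 0.38, 0.29} → pass.
1 of 3 fail.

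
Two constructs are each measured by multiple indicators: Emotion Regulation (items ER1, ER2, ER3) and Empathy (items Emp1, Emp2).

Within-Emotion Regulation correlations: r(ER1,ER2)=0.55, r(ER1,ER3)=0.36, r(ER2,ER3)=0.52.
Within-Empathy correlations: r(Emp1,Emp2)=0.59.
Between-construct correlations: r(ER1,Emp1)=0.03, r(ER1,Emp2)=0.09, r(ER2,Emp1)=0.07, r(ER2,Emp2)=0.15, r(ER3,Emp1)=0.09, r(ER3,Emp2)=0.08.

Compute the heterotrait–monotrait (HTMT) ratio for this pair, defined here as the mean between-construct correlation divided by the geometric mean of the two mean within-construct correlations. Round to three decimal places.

0.160

Between-construct mean = 0.51/6 = 0.0850.
Mean within-ER = 1.43/3 = 0.4767; mean within-Emp = 0.59/1 = 0.5900.
Geometric mean = √(0.4767 × 0.5900) = 0.5303.
HTMT = 0.0850 / 0.5303 = 0.160.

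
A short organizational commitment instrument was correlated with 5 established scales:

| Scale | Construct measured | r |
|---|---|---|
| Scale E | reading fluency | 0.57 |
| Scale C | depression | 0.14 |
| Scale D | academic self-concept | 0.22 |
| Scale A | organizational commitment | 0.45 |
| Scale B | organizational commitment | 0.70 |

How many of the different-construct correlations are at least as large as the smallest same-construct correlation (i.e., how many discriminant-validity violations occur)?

Convergent (same construct = organizational commitment): Scale A, Scale B.
Smallest convergent = 0.45. Discriminant values: 0.57, 0.14, 0.22; count ≥ 0.45 → 1.

1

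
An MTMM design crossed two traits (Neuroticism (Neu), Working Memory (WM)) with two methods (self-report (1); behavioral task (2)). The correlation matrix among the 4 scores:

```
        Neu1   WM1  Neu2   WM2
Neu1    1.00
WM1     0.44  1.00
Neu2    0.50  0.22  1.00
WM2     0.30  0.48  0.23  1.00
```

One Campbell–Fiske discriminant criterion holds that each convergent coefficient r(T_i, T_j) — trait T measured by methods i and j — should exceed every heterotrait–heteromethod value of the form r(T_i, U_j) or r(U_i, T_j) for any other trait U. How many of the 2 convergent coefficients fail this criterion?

Checking each validity diagonal entry against its comparison values:
Neu (methods 1·2): 0.50 vs {0.30, 0.22} → pass.
WM (methods 1·2): 0.48 vs {0.22, 0.30} → pass.
0 of 2 fail.

0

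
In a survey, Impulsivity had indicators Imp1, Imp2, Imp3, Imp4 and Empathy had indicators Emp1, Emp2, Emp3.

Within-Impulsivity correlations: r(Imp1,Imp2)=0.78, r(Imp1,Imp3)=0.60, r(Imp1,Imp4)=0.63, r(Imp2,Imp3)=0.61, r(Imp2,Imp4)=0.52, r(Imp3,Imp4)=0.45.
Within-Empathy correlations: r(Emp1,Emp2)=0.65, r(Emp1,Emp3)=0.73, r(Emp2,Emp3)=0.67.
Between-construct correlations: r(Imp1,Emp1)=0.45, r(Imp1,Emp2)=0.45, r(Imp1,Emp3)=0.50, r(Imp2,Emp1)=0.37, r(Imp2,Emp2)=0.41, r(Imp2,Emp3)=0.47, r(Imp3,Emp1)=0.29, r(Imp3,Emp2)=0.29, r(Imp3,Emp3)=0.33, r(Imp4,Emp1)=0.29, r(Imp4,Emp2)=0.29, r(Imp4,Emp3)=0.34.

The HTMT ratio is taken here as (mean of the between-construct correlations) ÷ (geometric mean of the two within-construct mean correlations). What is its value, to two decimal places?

Mean heterotrait r = 4.48/12 = 0.3733.
Mean within-Imp = 3.59/6 = 0.5983; mean within-Emp = 2.05/3 = 0.6833.
Geometric mean = √(0.5983 × 0.6833) = 0.6394.
HTMT = 0.3733 / 0.6394 = 0.58.

0.58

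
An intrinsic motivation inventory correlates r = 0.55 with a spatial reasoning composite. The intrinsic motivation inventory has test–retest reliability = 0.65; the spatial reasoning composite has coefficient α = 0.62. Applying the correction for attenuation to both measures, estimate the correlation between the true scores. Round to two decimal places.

0.87

r_true = r_obs / √(r_xx · r_yy) = 0.55 / √(0.65 × 0.62) = 0.55 / √0.4030 = 0.55 / 0.6348 ≈ 0.87.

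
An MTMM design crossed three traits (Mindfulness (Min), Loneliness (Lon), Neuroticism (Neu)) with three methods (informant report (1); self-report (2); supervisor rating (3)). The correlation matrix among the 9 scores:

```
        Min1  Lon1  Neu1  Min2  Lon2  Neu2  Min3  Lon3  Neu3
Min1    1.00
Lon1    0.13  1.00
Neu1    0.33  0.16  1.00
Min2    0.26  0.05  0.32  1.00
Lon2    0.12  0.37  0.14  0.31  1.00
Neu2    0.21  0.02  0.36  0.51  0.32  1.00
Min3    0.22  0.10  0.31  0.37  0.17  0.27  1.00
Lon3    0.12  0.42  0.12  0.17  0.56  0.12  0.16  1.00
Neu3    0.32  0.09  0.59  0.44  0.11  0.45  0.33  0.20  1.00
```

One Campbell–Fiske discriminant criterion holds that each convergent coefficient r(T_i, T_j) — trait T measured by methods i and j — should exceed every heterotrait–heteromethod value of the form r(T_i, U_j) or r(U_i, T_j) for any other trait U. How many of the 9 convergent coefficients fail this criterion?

Each convergent coefficient versus the relevant comparison correlations:
Min (methods 1·2): 0.26 vs {0.12, 0.05, 0.21, 0.32} → fail.
Min (methods 1·3): 0.22 vs {0.12, 0.10, 0.32, 0.31} → fail.
Min (methods 2·3): 0.37 vs {0.17, 0.17, 0.44, 0.27} → fail.
Lon (methods 1·2): 0.37 vs {0.05, 0.12, 0.02, 0.14} → pass.
Lon (methods 1·3): 0.42 vs {0.10, 0.12, 0.09, 0.12} → pass.
Lon (methods 2·3): 0.56 vs {0.17, 0.17, 0.11, 0.12} → pass.
Neu (methods 1·2): 0.36 vs {0.32, 0.21, 0.14, 0.02} → pass.
Neu (methods 1·3): 0.59 vs {0.31, 0.32, 0.12, 0.09} → pass.
Neu (methods 2·3): 0.45 vs {0.27, 0.44, 0.12, 0.11} → pass.
3 of 9 fail.

3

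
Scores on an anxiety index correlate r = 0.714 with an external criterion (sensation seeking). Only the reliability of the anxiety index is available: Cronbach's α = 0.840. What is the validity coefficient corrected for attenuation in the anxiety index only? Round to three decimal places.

0.779

Single correction: r_c = r_obs / √r_xx = 0.714 / √0.840 = 0.714 / 0.9165 ≈ 0.779.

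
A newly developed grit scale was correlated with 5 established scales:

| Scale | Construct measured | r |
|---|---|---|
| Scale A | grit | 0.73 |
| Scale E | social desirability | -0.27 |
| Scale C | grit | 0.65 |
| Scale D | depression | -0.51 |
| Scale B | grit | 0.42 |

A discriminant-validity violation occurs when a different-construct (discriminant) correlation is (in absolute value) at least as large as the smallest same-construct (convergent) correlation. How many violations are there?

1

Convergent (same construct = grit): Scale A, Scale C, Scale B.
Smallest convergent = 0.42. Discriminant |r|: 0.27, 0.51; count ≥ 0.42 → 1.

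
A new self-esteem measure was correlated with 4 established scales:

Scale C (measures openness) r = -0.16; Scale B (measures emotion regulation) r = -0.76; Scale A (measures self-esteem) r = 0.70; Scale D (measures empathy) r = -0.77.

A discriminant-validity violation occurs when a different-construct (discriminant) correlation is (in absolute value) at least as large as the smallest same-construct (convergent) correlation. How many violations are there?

2

Convergent (same construct = self-esteem): Scale A.
Smallest convergent = 0.70. Discriminant |r|: 0.16, 0.76, 0.77; count ≥ 0.70 → 2.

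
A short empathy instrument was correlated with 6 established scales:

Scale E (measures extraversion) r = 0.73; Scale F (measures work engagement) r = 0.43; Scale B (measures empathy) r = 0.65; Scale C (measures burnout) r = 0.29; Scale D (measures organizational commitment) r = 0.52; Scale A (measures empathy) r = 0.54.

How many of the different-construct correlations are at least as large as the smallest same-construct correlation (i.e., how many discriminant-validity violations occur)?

1

Convergent (same construct = empathy): Scale B, Scale A.
Smallest convergent = 0.54. Discriminant values: 0.73, 0.43, 0.29, 0.52; count ≥ 0.54 → 1.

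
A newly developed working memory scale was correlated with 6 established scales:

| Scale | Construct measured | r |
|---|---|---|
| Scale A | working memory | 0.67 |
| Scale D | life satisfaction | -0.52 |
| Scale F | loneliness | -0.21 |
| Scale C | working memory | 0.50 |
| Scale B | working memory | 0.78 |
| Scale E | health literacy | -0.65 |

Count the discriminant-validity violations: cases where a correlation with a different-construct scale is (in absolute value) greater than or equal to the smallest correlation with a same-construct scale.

2

Convergent (same construct = working memory): Scale A, Scale C, Scale B.
Smallest convergent = 0.50. Discriminant |r|: 0.52, 0.21, 0.65; count ≥ 0.50 → 2.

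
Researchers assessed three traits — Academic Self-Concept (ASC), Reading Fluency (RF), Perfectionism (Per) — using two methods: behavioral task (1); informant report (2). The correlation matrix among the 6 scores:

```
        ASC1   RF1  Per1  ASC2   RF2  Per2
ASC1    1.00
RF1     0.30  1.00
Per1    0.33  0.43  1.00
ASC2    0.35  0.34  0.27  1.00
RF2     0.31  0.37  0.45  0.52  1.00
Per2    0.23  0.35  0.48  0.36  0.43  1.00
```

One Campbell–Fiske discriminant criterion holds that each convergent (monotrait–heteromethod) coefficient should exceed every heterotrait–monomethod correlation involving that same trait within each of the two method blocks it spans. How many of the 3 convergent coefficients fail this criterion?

2

Checking each validity diagonal entry against its comparison values:
ASC (methods 1·2): 0.35 vs {0.30, 0.52, 0.33, 0.36} → fail.
RF (methods 1·2): 0.37 vs {0.30, 0.52, 0.43, 0.43} → fail.
Per (methods 1·2): 0.48 vs {0.33, 0.36, 0.43, 0.43} → pass.
2 of 3 fail.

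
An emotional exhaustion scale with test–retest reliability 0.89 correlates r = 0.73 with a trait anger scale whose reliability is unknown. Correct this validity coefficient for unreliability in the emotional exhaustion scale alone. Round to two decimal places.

0.77

Single correction: r_c = r_obs / √r_xx = 0.73 / √0.89 = 0.73 / 0.9434 ≈ 0.77.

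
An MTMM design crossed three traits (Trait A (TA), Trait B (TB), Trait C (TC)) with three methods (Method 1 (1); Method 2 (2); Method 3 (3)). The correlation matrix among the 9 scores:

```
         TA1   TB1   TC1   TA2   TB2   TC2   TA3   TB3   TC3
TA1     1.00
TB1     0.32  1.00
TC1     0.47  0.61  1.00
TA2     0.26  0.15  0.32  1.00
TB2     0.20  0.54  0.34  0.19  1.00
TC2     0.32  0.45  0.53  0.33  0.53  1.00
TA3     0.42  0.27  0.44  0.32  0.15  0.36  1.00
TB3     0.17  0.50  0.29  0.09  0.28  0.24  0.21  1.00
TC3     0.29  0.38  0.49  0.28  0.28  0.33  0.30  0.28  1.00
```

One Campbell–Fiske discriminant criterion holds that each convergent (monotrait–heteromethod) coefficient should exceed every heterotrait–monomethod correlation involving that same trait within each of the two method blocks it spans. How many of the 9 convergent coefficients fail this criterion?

9

Convergent coefficients and their comparison sets:
TA (methods 1·2): 0.26 vs {0.32, 0.19, 0.47, 0.33} → fail.
TA (methods 1·3): 0.42 vs {0.32, 0.21, 0.47, 0.30} → fail.
TA (methods 2·3): 0.32 vs {0.19, 0.21, 0.33, 0.30} → fail.
TB (methods 1·2): 0.54 vs {0.32, 0.19, 0.61, 0.53} → fail.
TB (methods 1·3): 0.50 vs {0.32, 0.21, 0.61, 0.28} → fail.
TB (methods 2·3): 0.28 vs {0.19, 0.21, 0.53, 0.28} → fail.
TC (methods 1·2): 0.53 vs {0.47, 0.33, 0.61, 0.53} → fail.
TC (methods 1·3): 0.49 vs {0.47, 0.30, 0.61, 0.28} → fail.
TC (methods 2·3): 0.33 vs {0.33, 0.30, 0.53, 0.28} → fail.
9 of 9 fail.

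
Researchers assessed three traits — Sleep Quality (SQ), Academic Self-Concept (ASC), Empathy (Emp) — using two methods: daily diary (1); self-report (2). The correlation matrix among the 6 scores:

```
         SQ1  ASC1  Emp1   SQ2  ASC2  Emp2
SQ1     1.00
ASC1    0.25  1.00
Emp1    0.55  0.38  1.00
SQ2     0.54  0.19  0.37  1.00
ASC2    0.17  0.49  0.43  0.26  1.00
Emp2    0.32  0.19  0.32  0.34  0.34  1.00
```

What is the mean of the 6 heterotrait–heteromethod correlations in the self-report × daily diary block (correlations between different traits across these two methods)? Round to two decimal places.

HTHM values (method 2 × method 1): 0.19, 0.37, 0.17, 0.43, 0.32, 0.19; mean = 1.67/6 = 0.28.

0.28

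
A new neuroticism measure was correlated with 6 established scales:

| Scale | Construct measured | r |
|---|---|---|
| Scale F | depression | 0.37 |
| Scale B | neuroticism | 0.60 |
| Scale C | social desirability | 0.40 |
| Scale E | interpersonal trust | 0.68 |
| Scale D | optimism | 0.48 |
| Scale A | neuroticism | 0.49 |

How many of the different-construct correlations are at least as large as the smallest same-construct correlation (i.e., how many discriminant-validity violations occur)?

1

Convergent (same construct = neuroticism): Scale B, Scale A.
Smallest convergent = 0.49. Discriminant values: 0.37, 0.40, 0.68, 0.48; count ≥ 0.49 → 1.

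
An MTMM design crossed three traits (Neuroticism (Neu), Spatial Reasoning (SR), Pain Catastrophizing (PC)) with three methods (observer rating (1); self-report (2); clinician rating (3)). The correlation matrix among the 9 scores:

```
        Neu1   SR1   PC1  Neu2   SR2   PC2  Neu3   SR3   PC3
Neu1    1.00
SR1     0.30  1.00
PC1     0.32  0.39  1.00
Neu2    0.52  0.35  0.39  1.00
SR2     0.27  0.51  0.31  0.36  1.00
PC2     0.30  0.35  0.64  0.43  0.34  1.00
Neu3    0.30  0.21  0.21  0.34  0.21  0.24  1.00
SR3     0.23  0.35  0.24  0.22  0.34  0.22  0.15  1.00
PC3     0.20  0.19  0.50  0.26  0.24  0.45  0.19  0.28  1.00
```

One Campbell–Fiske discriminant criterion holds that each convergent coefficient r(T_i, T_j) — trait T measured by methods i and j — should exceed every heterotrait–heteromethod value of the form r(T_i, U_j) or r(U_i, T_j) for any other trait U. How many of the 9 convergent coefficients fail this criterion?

0

Each convergent coefficient versus the relevant comparison correlations:
Neu (methods 1·2): 0.52 vs {0.27, 0.35, 0.30, 0.39} → pass.
Neu (methods 1·3): 0.30 vs {0.23, 0.21, 0.20, 0.21} → pass.
Neu (methods 2·3): 0.34 vs {0.22, 0.21, 0.26, 0.24} → pass.
SR (methods 1·2): 0.51 vs {0.35, 0.27, 0.35, 0.31} → pass.
SR (methods 1·3): 0.35 vs {0.21, 0.23, 0.19, 0.24} → pass.
SR (methods 2·3): 0.34 vs {0.21, 0.22, 0.24, 0.22} → pass.
PC (methods 1·2): 0.64 vs {0.39, 0.30, 0.31, 0.35} → pass.
PC (methods 1·3): 0.50 vs {0.21, 0.20, 0.24, 0.19} → pass.
PC (methods 2·3): 0.45 vs {0.24, 0.26, 0.22, 0.24} → pass.
0 of 9 fail.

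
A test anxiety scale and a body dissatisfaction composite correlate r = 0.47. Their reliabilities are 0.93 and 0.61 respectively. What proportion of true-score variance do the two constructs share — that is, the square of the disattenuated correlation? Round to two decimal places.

Disattenuated r = 0.47 / √(0.93 × 0.61) = 0.47 / 0.7532 = 0.6240.
Shared true-score variance = 0.6240² = 0.3894 ≈ 0.39.

0.39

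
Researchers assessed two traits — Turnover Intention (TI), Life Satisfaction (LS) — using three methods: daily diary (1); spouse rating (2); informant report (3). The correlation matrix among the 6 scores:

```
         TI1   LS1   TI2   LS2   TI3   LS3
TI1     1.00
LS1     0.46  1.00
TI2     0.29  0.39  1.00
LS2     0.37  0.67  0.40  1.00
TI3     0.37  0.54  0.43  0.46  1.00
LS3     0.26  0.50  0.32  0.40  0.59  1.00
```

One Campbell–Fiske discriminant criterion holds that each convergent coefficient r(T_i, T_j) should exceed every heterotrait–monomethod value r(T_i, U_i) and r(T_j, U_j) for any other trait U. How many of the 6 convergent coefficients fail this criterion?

Convergent coefficients and their comparison sets:
TI (methods 1·2): 0.29 vs {0.46, 0.40} → fail.
TI (methods 1·3): 0.37 vs {0.46, 0.59} → fail.
TI (methods 2·3): 0.43 vs {0.40, 0.59} → fail.
LS (methods 1·2): 0.67 vs {0.46, 0.40} → pass.
LS (methods 1·3): 0.50 vs {0.46, 0.59} → fail.
LS (methods 2·3): 0.40 vs {0.40, 0.59} → fail.
5 of 6 fail.

5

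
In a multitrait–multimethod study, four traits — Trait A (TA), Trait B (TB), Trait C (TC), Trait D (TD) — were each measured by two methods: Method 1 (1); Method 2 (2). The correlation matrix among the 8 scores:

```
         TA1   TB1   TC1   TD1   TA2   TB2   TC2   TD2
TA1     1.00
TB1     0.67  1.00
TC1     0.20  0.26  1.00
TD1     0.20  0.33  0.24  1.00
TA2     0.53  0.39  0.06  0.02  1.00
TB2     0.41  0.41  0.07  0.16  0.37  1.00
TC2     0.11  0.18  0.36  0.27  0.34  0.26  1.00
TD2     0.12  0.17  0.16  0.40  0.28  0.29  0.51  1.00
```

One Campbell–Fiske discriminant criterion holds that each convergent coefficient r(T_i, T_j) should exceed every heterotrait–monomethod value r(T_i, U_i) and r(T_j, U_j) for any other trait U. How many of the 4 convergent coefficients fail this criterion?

Each convergent coefficient versus the relevant comparison correlations:
TA (methods 1·2): 0.53 vs {0.67, 0.37, 0.20, 0.34, 0.20, 0.28} → fail.
TB (methods 1·2): 0.41 vs {0.67, 0.37, 0.26, 0.26, 0.33, 0.29} → fail.
TC (methods 1·2): 0.36 vs {0.20, 0.34, 0.26, 0.26, 0.24, 0.51} → fail.
TD (methods 1·2): 0.40 vs {0.20, 0.28, 0.33, 0.29, 0.24, 0.51} → fail.
4 of 4 fail.

4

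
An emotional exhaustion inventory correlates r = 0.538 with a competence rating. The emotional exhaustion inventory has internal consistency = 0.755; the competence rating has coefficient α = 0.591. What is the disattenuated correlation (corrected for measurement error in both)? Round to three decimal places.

r_true = r_obs / √(r_xx · r_yy) = 0.538 / √(0.755 × 0.591) = 0.538 / √0.446205 = 0.538 / 0.6680 ≈ 0.805.

0.805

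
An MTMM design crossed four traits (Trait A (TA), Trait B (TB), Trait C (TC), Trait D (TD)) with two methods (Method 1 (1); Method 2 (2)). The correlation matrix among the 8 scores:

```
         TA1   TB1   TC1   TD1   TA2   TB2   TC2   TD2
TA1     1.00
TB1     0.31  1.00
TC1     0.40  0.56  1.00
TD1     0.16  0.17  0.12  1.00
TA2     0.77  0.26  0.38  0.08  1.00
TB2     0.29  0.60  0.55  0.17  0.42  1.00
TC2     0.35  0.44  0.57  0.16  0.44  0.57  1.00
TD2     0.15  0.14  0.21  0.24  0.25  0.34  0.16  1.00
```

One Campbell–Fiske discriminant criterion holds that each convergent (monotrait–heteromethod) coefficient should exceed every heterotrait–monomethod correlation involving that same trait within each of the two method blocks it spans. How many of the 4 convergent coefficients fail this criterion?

2

Convergent coefficients and their comparison sets:
TA (methods 1·2): 0.77 vs {0.31, 0.42, 0.40, 0.44, 0.16, 0.25} → pass.
TB (methods 1·2): 0.60 vs {0.31, 0.42, 0.56, 0.57, 0.17, 0.34} → pass.
TC (methods 1·2): 0.57 vs {0.40, 0.44, 0.56, 0.57, 0.12, 0.16} → fail.
TD (methods 1·2): 0.24 vs {0.16, 0.25, 0.17, 0.34, 0.12, 0.16} → fail.
2 of 4 fail.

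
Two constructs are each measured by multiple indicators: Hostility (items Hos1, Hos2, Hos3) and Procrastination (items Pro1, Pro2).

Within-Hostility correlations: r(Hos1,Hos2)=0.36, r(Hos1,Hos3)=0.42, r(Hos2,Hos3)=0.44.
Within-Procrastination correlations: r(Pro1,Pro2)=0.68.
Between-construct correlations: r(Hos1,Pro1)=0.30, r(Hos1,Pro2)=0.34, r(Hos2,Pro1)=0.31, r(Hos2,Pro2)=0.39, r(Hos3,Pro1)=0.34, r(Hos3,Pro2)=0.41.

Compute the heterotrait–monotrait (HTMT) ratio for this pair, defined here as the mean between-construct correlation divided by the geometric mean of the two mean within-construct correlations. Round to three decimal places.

0.662

Mean between = 2.09/6 = 0.3483.
Mean within-Hos = 1.22/3 = 0.4067; mean within-Pro = 0.68/1 = 0.6800.
Geometric mean = √(0.4067 × 0.6800) = 0.5259.
HTMT = 0.3483 / 0.5259 = 0.662.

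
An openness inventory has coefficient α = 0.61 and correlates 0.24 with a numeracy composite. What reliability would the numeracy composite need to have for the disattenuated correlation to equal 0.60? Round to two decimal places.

0.26

r_true = r_obs / √(r_xx · r_yy) ⇒ 0.60 = 0.24 / √(0.61 · r_yy).
√(0.61 · r_yy) = 0.24 / 0.60 = 0.4000; 0.61 · r_yy = 0.1600; r_yy = 0.1600 / 0.61 ≈ 0.26.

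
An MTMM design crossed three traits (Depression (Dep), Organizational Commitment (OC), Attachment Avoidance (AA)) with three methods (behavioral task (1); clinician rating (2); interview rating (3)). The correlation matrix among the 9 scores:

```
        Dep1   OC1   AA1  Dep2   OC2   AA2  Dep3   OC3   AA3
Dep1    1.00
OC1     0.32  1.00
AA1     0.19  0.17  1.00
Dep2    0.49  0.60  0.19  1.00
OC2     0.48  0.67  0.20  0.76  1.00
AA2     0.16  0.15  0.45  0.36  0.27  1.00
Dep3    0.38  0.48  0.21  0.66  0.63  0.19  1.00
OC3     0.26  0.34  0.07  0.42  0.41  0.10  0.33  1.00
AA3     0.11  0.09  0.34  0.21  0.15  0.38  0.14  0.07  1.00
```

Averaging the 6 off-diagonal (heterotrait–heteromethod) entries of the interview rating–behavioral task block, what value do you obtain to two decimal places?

HTHM values (method 3 × method 1): 0.48, 0.21, 0.26, 0.07, 0.11, 0.09; mean = 1.22/6 = 0.20.

0.20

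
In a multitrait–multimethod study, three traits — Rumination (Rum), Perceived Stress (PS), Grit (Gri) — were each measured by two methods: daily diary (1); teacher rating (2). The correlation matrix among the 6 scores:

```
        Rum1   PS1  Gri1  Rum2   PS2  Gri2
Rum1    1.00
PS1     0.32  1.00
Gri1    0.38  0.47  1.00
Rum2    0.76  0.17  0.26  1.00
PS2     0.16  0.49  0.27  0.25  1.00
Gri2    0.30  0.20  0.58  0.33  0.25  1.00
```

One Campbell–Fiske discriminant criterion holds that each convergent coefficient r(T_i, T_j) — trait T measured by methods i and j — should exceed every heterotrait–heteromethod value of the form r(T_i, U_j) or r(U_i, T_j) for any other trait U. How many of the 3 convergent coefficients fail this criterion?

Each convergent coefficient versus the relevant comparison correlations:
Rum (methods 1·2): 0.76 vs {0.16, 0.17, 0.30, 0.26} → pass.
PS (methods 1·2): 0.49 vs {0.17, 0.16, 0.20, 0.27} → pass.
Gri (methods 1·2): 0.58 vs {0.26, 0.30, 0.27, 0.20} → pass.
0 of 3 fail.

0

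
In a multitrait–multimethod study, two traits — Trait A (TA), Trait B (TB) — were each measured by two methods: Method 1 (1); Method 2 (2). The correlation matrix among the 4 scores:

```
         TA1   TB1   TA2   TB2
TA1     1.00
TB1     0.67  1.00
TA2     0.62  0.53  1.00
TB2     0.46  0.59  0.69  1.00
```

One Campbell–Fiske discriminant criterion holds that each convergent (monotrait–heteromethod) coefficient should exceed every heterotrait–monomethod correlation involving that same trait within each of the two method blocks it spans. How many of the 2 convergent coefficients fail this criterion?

2

Checking each validity diagonal entry against its comparison values:
TA (methods 1·2): 0.62 vs {0.67, 0.69} → fail.
TB (methods 1·2): 0.59 vs {0.67, 0.69} → fail.
2 of 2 fail.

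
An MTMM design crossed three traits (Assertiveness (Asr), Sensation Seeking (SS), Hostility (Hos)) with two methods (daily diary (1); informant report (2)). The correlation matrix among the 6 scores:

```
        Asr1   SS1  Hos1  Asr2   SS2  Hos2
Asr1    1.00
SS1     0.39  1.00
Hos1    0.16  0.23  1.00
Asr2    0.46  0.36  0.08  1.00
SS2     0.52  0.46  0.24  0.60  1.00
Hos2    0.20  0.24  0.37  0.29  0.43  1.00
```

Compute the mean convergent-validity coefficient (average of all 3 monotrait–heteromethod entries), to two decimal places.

Convergent values: 0.46, 0.46, 0.37; mean = 1.29/3 = 0.43.

0.43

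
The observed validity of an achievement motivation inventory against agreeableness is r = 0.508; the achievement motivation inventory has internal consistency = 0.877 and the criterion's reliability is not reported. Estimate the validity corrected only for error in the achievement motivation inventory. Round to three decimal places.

0.542

Single correction: r_c = r_obs / √r_xx = 0.508 / √0.877 = 0.508 / 0.9365 ≈ 0.542.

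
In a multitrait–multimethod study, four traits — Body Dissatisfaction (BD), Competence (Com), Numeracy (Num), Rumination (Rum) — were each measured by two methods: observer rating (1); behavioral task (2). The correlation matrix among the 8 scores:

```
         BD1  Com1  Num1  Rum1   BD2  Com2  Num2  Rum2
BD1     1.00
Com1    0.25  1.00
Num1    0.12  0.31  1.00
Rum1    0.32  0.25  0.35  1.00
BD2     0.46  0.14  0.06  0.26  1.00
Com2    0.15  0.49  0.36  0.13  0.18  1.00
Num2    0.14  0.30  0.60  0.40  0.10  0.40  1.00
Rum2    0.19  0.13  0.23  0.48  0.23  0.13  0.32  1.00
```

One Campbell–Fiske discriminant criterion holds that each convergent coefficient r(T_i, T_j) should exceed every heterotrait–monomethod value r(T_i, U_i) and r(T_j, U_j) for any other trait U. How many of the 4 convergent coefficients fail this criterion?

0

Each convergent coefficient versus the relevant comparison correlations:
BD (methods 1·2): 0.46 vs {0.25, 0.18, 0.12, 0.10, 0.32, 0.23} → pass.
Com (methods 1·2): 0.49 vs {0.25, 0.18, 0.31, 0.40, 0.25, 0.13} → pass.
Num (methods 1·2): 0.60 vs {0.12, 0.10, 0.31, 0.40, 0.35, 0.32} → pass.
Rum (methods 1·2): 0.48 vs {0.32, 0.23, 0.25, 0.13, 0.35, 0.32} → pass.
0 of 4 fail.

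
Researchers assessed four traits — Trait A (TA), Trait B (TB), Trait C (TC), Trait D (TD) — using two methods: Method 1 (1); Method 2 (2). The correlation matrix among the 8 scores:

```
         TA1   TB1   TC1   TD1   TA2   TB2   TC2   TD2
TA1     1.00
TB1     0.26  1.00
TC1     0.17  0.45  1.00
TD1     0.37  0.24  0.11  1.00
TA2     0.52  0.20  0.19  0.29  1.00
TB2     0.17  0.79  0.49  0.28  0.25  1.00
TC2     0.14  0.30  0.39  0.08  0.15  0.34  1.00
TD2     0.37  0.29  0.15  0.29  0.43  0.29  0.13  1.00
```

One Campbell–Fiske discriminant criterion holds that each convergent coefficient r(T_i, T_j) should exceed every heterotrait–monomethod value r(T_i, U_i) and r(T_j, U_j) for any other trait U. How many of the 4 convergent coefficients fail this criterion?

Checking each validity diagonal entry against its comparison values:
TA (methods 1·2): 0.52 vs {0.26, 0.25, 0.17, 0.15, 0.37, 0.43} → pass.
TB (methods 1·2): 0.79 vs {0.26, 0.25, 0.45, 0.34, 0.24, 0.29} → pass.
TC (methods 1·2): 0.39 vs {0.17, 0.15, 0.45, 0.34, 0.11, 0.13} → fail.
TD (methods 1·2): 0.29 vs {0.37, 0.43, 0.24, 0.29, 0.11, 0.13} → fail.
2 of 4 fail.

2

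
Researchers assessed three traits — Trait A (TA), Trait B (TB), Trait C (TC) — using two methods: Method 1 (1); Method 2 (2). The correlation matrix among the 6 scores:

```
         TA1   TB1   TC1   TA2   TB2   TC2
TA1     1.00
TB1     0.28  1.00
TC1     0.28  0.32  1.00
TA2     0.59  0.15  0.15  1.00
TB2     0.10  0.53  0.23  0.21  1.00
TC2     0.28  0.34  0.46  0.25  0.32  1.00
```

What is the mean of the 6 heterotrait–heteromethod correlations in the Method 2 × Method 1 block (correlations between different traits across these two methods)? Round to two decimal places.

0.21

HTHM values (method 2 × method 1): 0.15, 0.15, 0.10, 0.23, 0.28, 0.34; mean = 1.25/6 = 0.21.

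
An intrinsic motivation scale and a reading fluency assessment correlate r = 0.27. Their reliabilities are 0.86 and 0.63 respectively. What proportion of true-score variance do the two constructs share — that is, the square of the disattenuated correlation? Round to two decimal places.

Disattenuated r = 0.27 / √(0.86 × 0.63) = 0.27 / 0.7361 = 0.3668.
Shared true-score variance = 0.3668² = 0.1345 ≈ 0.13.

0.13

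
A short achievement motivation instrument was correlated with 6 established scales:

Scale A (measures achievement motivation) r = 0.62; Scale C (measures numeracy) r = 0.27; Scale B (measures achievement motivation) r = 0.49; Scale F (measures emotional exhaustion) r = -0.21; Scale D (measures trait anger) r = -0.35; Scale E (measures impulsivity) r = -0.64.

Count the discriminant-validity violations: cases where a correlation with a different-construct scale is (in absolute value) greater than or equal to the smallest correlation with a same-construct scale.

1

Convergent (same construct = achievement motivation): Scale A, Scale B.
Smallest convergent = 0.49. Discriminant |r|: 0.27, 0.21, 0.35, 0.64; count ≥ 0.49 → 1.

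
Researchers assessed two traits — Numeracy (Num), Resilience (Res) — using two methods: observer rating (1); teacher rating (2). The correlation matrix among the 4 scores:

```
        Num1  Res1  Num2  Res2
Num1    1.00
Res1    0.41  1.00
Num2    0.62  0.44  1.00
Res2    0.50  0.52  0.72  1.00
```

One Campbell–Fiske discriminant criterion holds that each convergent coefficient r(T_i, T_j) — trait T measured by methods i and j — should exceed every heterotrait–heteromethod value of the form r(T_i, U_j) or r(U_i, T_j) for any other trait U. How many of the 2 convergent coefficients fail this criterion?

0

Convergent coefficients and their comparison sets:
Num (methods 1·2): 0.62 vs {0.50, 0.44} → pass.
Res (methods 1·2): 0.52 vs {0.44, 0.50} → pass.
0 of 2 fail.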